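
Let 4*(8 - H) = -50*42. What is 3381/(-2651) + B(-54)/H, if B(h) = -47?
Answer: -1926670/1412983 ≈ -1.3635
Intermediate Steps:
H = 533 (H = 8 - (-25)*42/2 = 8 - ¼*(-2100) = 8 + 525 = 533)
3381/(-2651) + B(-54)/H = 3381/(-2651) - 47/533 = 3381*(-1/2651) - 47*1/533 = -3381/2651 - 47/533 = -1926670/1412983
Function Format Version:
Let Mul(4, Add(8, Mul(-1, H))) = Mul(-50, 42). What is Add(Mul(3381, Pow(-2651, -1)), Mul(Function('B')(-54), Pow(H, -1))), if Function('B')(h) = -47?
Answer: Rational(-1926670, 1412983) ≈ -1.3635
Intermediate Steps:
H = 533 (H = Add(8, Mul(Rational(-1, 4), Mul(-50, 42))) = Add(8, Mul(Rational(-1, 4), -2100)) = Add(8, 525) = 533)
Add(Mul(3381, Pow(-2651, -1)), Mul(Function('B')(-54), Pow(H, -1))) = Add(Mul(3381, Pow(-2651, -1)), Mul(-47, Pow(533, -1))) = Add(Mul(3381, Rational(-1, 2651)), Mul(-47, Rational(1, 533))) = Add(Rational(-3381, 2651), Rational(-47, 533)) = Rational(-1926670, 1412983)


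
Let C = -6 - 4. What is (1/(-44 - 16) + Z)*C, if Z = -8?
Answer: 481/6 ≈ 80.167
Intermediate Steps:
C = -10
(1/(-44 - 16) + Z)*C = (1/(-44 - 16) - 8)*(-10) = (1/(-60) - 8)*(-10) = (-1/60 - 8)*(-10) = -481/60*(-10) = 481/6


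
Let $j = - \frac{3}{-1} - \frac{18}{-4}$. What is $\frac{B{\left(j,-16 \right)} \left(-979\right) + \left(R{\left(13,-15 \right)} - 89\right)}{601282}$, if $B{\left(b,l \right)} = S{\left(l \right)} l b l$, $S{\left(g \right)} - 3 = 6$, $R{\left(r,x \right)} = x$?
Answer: $- \frac{8458612}{300641} \approx -28.135$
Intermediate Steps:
$j = \frac{15}{2}$ ($j = \left(-3\right) \left(-1\right) - - \frac{9}{2} = 3 + \frac{9}{2} = \frac{15}{2} \approx 7.5$)
$S{\left(g \right)} = 9$ ($S{\left(g \right)} = 3 + 6 = 9$)
$B{\left(b,l \right)} = 9 b l^{2}$ ($B{\left(b,l \right)} = 9 l b l = 9 b l l = 9 b l^{2}$)
$\frac{B{\left(j,-16 \right)} \left(-979\right) + \left(R{\left(13,-15 \right)} - 89\right)}{601282} = \frac{9 \cdot \frac{15}{2} \left(-16\right)^{2} \left(-979\right) - 104}{601282} = \left(9 \cdot \frac{15}{2} \cdot 256 \left(-979\right) - 104\right) \frac{1}{601282} = \left(17280 \left(-979\right) - 104\right) \frac{1}{601282} = \left(-16917120 - 104\right) \frac{1}{601282} = \left(-16917224\right) \frac{1}{601282} = - \frac{8458612}{300641}$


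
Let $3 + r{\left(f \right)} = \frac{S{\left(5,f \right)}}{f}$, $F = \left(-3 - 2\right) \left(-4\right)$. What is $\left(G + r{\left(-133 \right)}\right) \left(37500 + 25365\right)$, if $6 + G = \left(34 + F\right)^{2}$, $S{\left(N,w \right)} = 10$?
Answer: $\frac{24304929165}{133} \approx 1.8274 \cdot 10^{8}$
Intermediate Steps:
$F = 20$ ($F = \left(-5\right) \left(-4\right) = 20$)
$G = 2910$ ($G = -6 + \left(34 + 20\right)^{2} = -6 + 54^{2} = -6 + 2916 = 2910$)
$r{\left(f \right)} = -3 + \frac{10}{f}$
$\left(G + r{\left(-133 \right)}\right) \left(37500 + 25365\right) = \left(2910 - \left(3 - \frac{10}{-133}\right)\right) \left(37500 + 25365\right) = \left(2910 + \left(-3 + 10 \left(- \frac{1}{133}\right)\right)\right) 62865 = \left(2910 - \frac{409}{133}\right) 62865 = \frac{386621}{133} \cdot 62865 = \frac{24304929165}{133}$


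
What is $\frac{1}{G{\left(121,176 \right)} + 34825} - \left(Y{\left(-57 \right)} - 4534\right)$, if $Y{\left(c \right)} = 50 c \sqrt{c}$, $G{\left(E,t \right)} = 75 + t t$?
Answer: $\frac{298681785}{65876} + 2850 i \sqrt{57} \approx 4534.0 + 21517.0 i$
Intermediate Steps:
$G{\left(E,t \right)} = 75 + t^{2}$
$Y{\left(c \right)} = 50 c^{\frac{3}{2}}$
$\frac{1}{G{\left(121,176 \right)} + 34825} - \left(Y{\left(-57 \right)} - 4534\right) = \frac{1}{\left(75 + 176^{2}\right) + 34825} - \left(50 \left(-57\right)^{\frac{3}{2}} - 4534\right) = \frac{1}{\left(75 + 30976\right) + 34825} - \left(50 \left(- 57 i \sqrt{57}\right) - 4534\right) = \frac{1}{31051 + 34825} - \left(- 2850 i \sqrt{57} - 4534\right) = \frac{1}{65876} - \left(-4534 - 2850 i \sqrt{57}\right) = \frac{1}{65876} + \left(4534 + 2850 i \sqrt{57}\right) = \frac{298681785}{65876} + 2850 i \sqrt{57}$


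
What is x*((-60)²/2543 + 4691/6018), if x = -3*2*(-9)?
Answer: 302346117/2550629 ≈ 118.54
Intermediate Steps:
x = 54 (x = -6*(-9) = 54)
x*((-60)²/2543 + 4691/6018) = 54*((-60)²/2543 + 4691/6018) = 54*(3600*(1/2543) + 4691*(1/6018)) = 54*(3600/2543 + 4691/6018) = 54*(33594013/15303774) = 302346117/2550629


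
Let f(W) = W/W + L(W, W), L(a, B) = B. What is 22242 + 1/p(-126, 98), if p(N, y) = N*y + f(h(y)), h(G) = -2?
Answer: 274666457/12349 ≈ 22242.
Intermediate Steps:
f(W) = 1 + W (f(W) = W/W + W = 1 + W)
p(N, y) = -1 + N*y (p(N, y) = N*y + (1 - 2) = N*y - 1 = -1 + N*y)
22242 + 1/p(-126, 98) = 22242 + 1/(-1 - 126*98) = 22242 + 1/(-1 - 12348) = 22242 + 1/(-12349) = 22242 - 1/12349 = 274666457/12349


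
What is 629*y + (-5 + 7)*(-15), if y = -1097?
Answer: -690043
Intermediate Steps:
629*y + (-5 + 7)*(-15) = 629*(-1097) + (-5 + 7)*(-15) = -690013 + 2*(-15) = -690013 - 30 = -690043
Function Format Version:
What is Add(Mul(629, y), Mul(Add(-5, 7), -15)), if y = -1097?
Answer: -690043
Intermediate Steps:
Add(Mul(629, y), Mul(Add(-5, 7), -15)) = Add(Mul(629, -1097), Mul(Add(-5, 7), -15)) = Add(-690013, Mul(2, -15)) = Add(-690013, -30) = -690043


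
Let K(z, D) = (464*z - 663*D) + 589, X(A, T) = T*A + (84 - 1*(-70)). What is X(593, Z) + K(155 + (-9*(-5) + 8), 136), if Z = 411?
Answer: 250810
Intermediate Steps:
X(A, T) = 154 + A*T (X(A, T) = A*T + (84 + 70) = A*T + 154 = 154 + A*T)
K(z, D) = 589 - 663*D + 464*z (K(z, D) = (-663*D + 464*z) + 589 = 589 - 663*D + 464*z)
X(593, Z) + K(155 + (-9*(-5) + 8), 136) = (154 + 593*411) + (589 - 663*136 + 464*(155 + (-9*(-5) + 8))) = (154 + 243723) + (589 - 90168 + 464*(155 + (45 + 8))) = 243877 + (589 - 90168 + 464*(155 + 53)) = 243877 + (589 - 90168 + 464*208) = 243877 + (589 - 90168 + 96512) = 243877 + 6933 = 250810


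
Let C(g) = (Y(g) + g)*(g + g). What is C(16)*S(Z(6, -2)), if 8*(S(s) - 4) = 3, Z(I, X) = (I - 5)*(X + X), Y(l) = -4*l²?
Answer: -141120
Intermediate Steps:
Z(I, X) = 2*X*(-5 + I) (Z(I, X) = (-5 + I)*(2*X) = 2*X*(-5 + I))
S(s) = 35/8 (S(s) = 4 + (⅛)*3 = 4 + 3/8 = 35/8)
C(g) = 2*g*(g - 4*g²) (C(g) = (-4*g² + g)*(g + g) = (g - 4*g²)*(2*g) = 2*g*(g - 4*g²))
C(16)*S(Z(6, -2)) = (16²*(2 - 8*16))*(35/8) = (256*(2 - 128))*(35/8) = (256*(-126))*(35/8) = -32256*35/8 = -141120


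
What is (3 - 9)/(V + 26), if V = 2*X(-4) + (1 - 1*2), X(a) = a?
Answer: -6/17 ≈ -0.35294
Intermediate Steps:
V = -9 (V = 2*(-4) + (1 - 1*2) = -8 + (1 - 2) = -8 - 1 = -9)
(3 - 9)/(V + 26) = (3 - 9)/(-9 + 26) = -6/17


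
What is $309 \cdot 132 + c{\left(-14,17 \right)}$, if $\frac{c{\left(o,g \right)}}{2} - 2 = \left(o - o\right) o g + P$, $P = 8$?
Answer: $40808$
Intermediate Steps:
$c{\left(o,g \right)} = 20$ ($c{\left(o,g \right)} = 4 + 2 \left(\left(o - o\right) o g + 8\right) = 4 + 2 \left(0 o g + 8\right) = 4 + 2 \left(0 g + 8\right) = 4 + 2 \left(0 + 8\right) = 4 + 2 \cdot 8 = 4 + 16 = 20$)
$309 \cdot 132 + c{\left(-14,17 \right)} = 309 \cdot 132 + 20 = 40788 + 20 = 40808$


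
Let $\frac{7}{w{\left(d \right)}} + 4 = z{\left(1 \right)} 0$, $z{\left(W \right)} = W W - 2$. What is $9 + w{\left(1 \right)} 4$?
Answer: $2$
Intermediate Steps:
$z{\left(W \right)} = -2 + W^{2}$ ($z{\left(W \right)} = W^{2} - 2 = -2 + W^{2}$)
$w{\left(d \right)} = - \frac{7}{4}$ ($w{\left(d \right)} = \frac{7}{-4 + \left(-2 + 1^{2}\right) 0} = \frac{7}{-4 + \left(-2 + 1\right) 0} = \frac{7}{-4 - 0} = \frac{7}{-4 + 0} = \frac{7}{-4} = 7 \left(- \frac{1}{4}\right) = - \frac{7}{4}$)
$9 + w{\left(1 \right)} 4 = 9 - 7 = 2$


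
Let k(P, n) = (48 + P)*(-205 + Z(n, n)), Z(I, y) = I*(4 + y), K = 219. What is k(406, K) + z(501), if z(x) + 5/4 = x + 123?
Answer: 88318203/4 ≈ 2.2080e+7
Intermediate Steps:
z(x) = 487/4 + x (z(x) = -5/4 + (x + 123) = -5/4 + (123 + x) = 487/4 + x)
k(P, n) = (-205 + n*(4 + n))*(48 + P) (k(P, n) = (48 + P)*(-205 + n*(4 + n)) = (-205 + n*(4 + n))*(48 + P))
k(406, K) + z(501) = (-9840 - 205*406 + 48*219*(4 + 219) + 406*219*(4 + 219)) + (487/4 + 501) = (-9840 - 83230 + 48*219*223 + 406*219*223) + 2491/4 = (-9840 - 83230 + 2344176 + 19827822) + 2491/4 = 22078928 + 2491/4 = 88318203/4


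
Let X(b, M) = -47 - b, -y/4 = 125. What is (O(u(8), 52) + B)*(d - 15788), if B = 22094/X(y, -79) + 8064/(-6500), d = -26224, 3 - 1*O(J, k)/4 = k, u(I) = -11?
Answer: 1530511135992/245375 ≈ 6.2374e+6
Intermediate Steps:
y = -500 (y = -4*125 = -500)
O(J, k) = 12 - 4*k
B = 34989502/736125 (B = 22094/(-47 - 1*(-500)) + 8064/(-6500) = 22094/(-47 + 500) + 8064*(-1/6500) = 22094/453 - 2016/1625 = 34989502/736125 ≈ 47.532)
(O(u(8), 52) + B)*(d - 15788) = ((12 - 4*52) + 34989502/736125)*(-26224 - 15788) = ((12 - 208) + 34989502/736125)*(-42012) = (-196 + 34989502/736125)*(-42012) = -109290998/736125*(-42012) = 1530511135992/245375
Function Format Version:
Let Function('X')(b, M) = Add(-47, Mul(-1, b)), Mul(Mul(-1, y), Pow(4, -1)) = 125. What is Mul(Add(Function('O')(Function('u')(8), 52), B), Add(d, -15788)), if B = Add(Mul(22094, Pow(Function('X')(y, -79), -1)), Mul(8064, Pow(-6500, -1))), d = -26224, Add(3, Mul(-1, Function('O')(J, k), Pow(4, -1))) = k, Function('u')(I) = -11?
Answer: Rational(1530511135992, 245375) ≈ 6.2374e+6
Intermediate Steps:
y = -500 (y = Mul(-4, 125) = -500)
Function('O')(J, k) = Add(12, Mul(-4, k))
B = Rational(34989502, 736125) (B = Add(Mul(22094, Pow(Add(-47, Mul(-1, -500)), -1)), Mul(8064, Pow(-6500, -1))) = Add(Mul(22094, Pow(Add(-47, 500), -1)), Mul(8064, Rational(-1, 6500))) = Add(Mul(22094, Pow(453, -1)), Rational(-2016, 1625)) = Add(Mul(22094, Rational(1, 453)), Rational(-2016, 1625)) = Add(Rational(22094, 453), Rational(-2016, 1625)) = Rational(34989502, 736125) ≈ 47.532)
Mul(Add(Function('O')(Function('u')(8), 52), B), Add(d, -15788)) = Mul(Add(Add(12, Mul(-4, 52)), Rational(34989502, 736125)), Add(-26224, -15788)) = Mul(Add(Add(12, -208), Rational(34989502, 736125)), -42012) = Mul(Add(-196, Rational(34989502, 736125)), -42012) = Mul(Rational(-109290998, 736125), -42012) = Rational(1530511135992, 245375)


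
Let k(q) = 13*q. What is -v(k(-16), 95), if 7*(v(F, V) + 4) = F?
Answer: 236/7 ≈ 33.714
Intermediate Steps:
v(F, V) = -4 + F/7
-v(k(-16), 95) = -(-4 + (13*(-16))/7) = -(-4 + (⅐)*(-208)) = -(-4 - 208/7) = -1*(-236/7) = 236/7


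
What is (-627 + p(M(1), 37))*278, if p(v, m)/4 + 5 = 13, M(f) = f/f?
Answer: -165410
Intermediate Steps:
M(f) = 1
p(v, m) = 32 (p(v, m) = -20 + 4*13 = -20 + 52 = 32)
(-627 + p(M(1), 37))*278 = (-627 + 32)*278 = -595*278 = -165410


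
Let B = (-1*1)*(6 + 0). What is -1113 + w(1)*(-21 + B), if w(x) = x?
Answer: -1140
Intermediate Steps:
B = -6 (B = -1*6 = -6)
-1113 + w(1)*(-21 + B) = -1113 + 1*(-21 - 6) = -1113 + 1*(-27) = -1113 - 27 = -1140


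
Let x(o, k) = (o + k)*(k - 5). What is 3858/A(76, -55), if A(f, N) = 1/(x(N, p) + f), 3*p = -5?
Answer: 5252024/3 ≈ 1.7507e+6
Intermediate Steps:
p = -5/3 (p = (1/3)*(-5) = -5/3 ≈ -1.6667)
x(o, k) = (-5 + k)*(k + o) (x(o, k) = (k + o)*(-5 + k) = (-5 + k)*(k + o))
A(f, N) = 1/(100/9 + f - 20*N/3) (A(f, N) = 1/(((-5/3)**2 - 5*(-5/3) - 5*N - 5*N/3) + f) = 1/((25/9 + 25/3 - 5*N - 5*N/3) + f) = 1/((100/9 - 20*N/3) + f) = 1/(100/9 + f - 20*N/3))
3858/A(76, -55) = 3858/((9/(100 - 60*(-55) + 9*76))) = 3858/((9/(100 + 3300 + 684))) = 3858/((9/4084)) = 3858/((9*(1/4084))) = 3858/(9/4084) = 3858*(4084/9) = 5252024/3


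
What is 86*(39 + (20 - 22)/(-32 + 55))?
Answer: 76970/23 ≈ 3346.5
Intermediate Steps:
86*(39 + (20 - 22)/(-32 + 55)) = 86*(39 - 2/23) = 86*(895/23) = 76970/23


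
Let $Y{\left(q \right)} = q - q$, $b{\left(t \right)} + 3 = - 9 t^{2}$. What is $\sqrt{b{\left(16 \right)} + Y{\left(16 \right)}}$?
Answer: $i \sqrt{2307} \approx 48.031 i$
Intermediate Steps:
$b{\left(t \right)} = -3 - 9 t^{2}$
$Y{\left(q \right)} = 0$
$\sqrt{b{\left(16 \right)} + Y{\left(16 \right)}} = \sqrt{\left(-3 - 9 \cdot 16^{2}\right) + 0} = \sqrt{\left(-3 - 2304\right) + 0} = \sqrt{-2307 + 0} = \sqrt{-2307} = i \sqrt{2307}$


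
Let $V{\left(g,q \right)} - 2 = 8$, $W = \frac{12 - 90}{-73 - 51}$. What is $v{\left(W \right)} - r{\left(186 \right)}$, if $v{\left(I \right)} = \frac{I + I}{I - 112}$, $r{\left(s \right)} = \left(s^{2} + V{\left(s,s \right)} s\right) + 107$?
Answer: $- \frac{252467593}{6905} \approx -36563.0$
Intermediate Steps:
$W = \frac{39}{62}$ ($W = - \frac{78}{-124} = \left(-78\right) \left(- \frac{1}{124}\right) = \frac{39}{62} \approx 0.62903$)
$V{\left(g,q \right)} = 10$ ($V{\left(g,q \right)} = 2 + 8 = 10$)
$r{\left(s \right)} = 107 + s^{2} + 10 s$ ($r{\left(s \right)} = \left(s^{2} + 10 s\right) + 107 = 107 + s^{2} + 10 s$)
$v{\left(I \right)} = \frac{2 I}{-112 + I}$
$v{\left(W \right)} - r{\left(186 \right)} = 2 \cdot \frac{39}{62} \frac{1}{-112 + \frac{39}{62}} - \left(107 + 186^{2} + 10 \cdot 186\right) = 2 \cdot \frac{39}{62} \frac{1}{- \frac{6905}{62}} - \left(107 + 34596 + 1860\right) = 2 \cdot \frac{39}{62} \left(- \frac{62}{6905}\right) - 36563 = - \frac{78}{6905} - 36563 = - \frac{252467593}{6905}$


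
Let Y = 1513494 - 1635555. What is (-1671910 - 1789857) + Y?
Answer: -3583828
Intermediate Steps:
Y = -122061
(-1671910 - 1789857) + Y = (-1671910 - 1789857) - 122061 = -3461767 - 122061 = -3583828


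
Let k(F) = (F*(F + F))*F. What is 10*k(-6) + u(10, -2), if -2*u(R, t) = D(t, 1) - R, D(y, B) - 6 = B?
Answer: -8637/2 ≈ -4318.5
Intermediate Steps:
D(y, B) = 6 + B
k(F) = 2*F³ (k(F) = (F*(2*F))*F = (2*F²)*F = 2*F³)
u(R, t) = -7/2 + R/2 (u(R, t) = -((6 + 1) - R)/2 = -(7 - R)/2 = -7/2 + R/2)
10*k(-6) + u(10, -2) = 10*(2*(-6)³) + (-7/2 + (½)*10) = 10*(2*(-216)) + (-7/2 + 5) = 10*(-432) + 3/2 = -4320 + 3/2 = -8637/2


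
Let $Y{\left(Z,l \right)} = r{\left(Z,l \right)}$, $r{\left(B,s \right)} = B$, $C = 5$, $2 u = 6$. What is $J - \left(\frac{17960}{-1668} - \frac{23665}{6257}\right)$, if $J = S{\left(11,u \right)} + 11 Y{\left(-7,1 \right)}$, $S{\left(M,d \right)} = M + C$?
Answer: $- \frac{121197074}{2609169} \approx -46.45$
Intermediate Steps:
$u = 3$ ($u = \frac{1}{2} \cdot 6 = 3$)
$Y{\left(Z,l \right)} = Z$
$S{\left(M,d \right)} = 5 + M$ ($S{\left(M,d \right)} = M + 5 = 5 + M$)
$J = -61$ ($J = \left(5 + 11\right) + 11 \left(-7\right) = 16 - 77 = -61$)
$J - \left(\frac{17960}{-1668} - \frac{23665}{6257}\right) = -61 - \left(\frac{17960}{-1668} - \frac{23665}{6257}\right) = -61 - \left(17960 \left(- \frac{1}{1668}\right) - \frac{23665}{6257}\right) = -61 - \left(- \frac{4490}{417} - \frac{23665}{6257}\right) = -61 - - \frac{37962235}{2609169} = -61 + \frac{37962235}{2609169} = - \frac{121197074}{2609169}$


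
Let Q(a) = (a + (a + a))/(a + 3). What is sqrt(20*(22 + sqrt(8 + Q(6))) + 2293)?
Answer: sqrt(2733 + 20*sqrt(10)) ≈ 52.880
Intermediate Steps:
Q(a) = 3*a/(3 + a) (Q(a) = (a + 2*a)/(3 + a) = (3*a)/(3 + a) = 3*a/(3 + a))
sqrt(20*(22 + sqrt(8 + Q(6))) + 2293) = sqrt(20*(22 + sqrt(8 + 3*6/(3 + 6))) + 2293) = sqrt(20*(22 + sqrt(8 + 3*6/9)) + 2293) = sqrt(20*(22 + sqrt(8 + 3*6*(1/9))) + 2293) = sqrt(20*(22 + sqrt(8 + 2)) + 2293) = sqrt(20*(22 + sqrt(10)) + 2293) = sqrt((440 + 20*sqrt(10)) + 2293) = sqrt(2733 + 20*sqrt(10))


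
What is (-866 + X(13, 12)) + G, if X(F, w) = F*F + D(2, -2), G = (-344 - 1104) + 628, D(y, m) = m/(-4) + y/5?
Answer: -15161/10 ≈ -1516.1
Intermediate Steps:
D(y, m) = -m/4 + y/5 (D(y, m) = m*(-1/4) + y*(1/5) = -m/4 + y/5)
G = -820 (G = -1448 + 628 = -820)
X(F, w) = 9/10 + F**2 (X(F, w) = F*F + (-1/4*(-2) + (1/5)*2) = F**2 + (1/2 + 2/5) = F**2 + 9/10 = 9/10 + F**2)
(-866 + X(13, 12)) + G = (-866 + (9/10 + 13**2)) - 820 = (-866 + (9/10 + 169)) - 820 = (-866 + 1699/10) - 820 = -6961/10 - 820 = -15161/10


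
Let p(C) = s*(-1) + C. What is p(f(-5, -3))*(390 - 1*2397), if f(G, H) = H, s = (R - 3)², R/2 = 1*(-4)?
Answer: 248868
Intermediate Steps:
R = -8 (R = 2*(1*(-4)) = 2*(-4) = -8)
s = 121 (s = (-8 - 3)² = (-11)² = 121)
p(C) = -121 + C (p(C) = 121*(-1) + C = -121 + C)
p(f(-5, -3))*(390 - 1*2397) = (-121 - 3)*(390 - 1*2397) = -124*(390 - 2397) = -124*(-2007) = 248868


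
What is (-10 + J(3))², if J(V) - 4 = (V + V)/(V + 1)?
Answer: 81/4 ≈ 20.250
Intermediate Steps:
J(V) = 4 + 2*V/(1 + V) (J(V) = 4 + (V + V)/(V + 1) = 4 + (2*V)/(1 + V) = 4 + 2*V/(1 + V))
(-10 + J(3))² = (-10 + 2*(2 + 3*3)/(1 + 3))² = (-10 + 2*(2 + 9)/4)² = (-10 + 2*(¼)*11)² = (-10 + 11/2)² = (-9/2)² = 81/4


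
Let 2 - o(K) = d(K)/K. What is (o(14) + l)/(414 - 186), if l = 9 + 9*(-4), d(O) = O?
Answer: -13/114 ≈ -0.11404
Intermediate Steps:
l = -27 (l = 9 - 36 = -27)
o(K) = 1 (o(K) = 2 - K/K = 2 - 1*1 = 2 - 1 = 1)
(o(14) + l)/(414 - 186) = (1 - 27)/(414 - 186) = -26/228 = -26*1/228 = -13/114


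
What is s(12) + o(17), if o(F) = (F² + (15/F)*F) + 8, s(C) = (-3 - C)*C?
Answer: 132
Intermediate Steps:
s(C) = C*(-3 - C)
o(F) = 23 + F² (o(F) = (F² + 15) + 8 = (15 + F²) + 8 = 23 + F²)
s(12) + o(17) = -1*12*(3 + 12) + (23 + 17²) = -1*12*15 + (23 + 289) = -180 + 312 = 132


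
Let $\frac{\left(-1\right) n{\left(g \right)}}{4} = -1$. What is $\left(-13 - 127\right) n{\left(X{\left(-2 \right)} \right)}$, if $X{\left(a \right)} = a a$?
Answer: $-560$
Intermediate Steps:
$X{\left(a \right)} = a^{2}$
$n{\left(g \right)} = 4$ ($n{\left(g \right)} = \left(-4\right) \left(-1\right) = 4$)
$\left(-13 - 127\right) n{\left(X{\left(-2 \right)} \right)} = \left(-13 - 127\right) 4 = \left(-140\right) 4 = -560$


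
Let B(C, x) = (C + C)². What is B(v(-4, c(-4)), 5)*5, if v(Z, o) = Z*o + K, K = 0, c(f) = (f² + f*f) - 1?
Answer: 307520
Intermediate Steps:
c(f) = -1 + 2*f² (c(f) = (f² + f²) - 1 = 2*f² - 1 = -1 + 2*f²)
v(Z, o) = Z*o (v(Z, o) = Z*o + 0 = Z*o)
B(C, x) = 4*C² (B(C, x) = (2*C)² = 4*C²)
B(v(-4, c(-4)), 5)*5 = (4*(-4*(-1 + 2*(-4)²))²)*5 = (4*(-4*(-1 + 2*16))²)*5 = (4*(-4*(-1 + 32))²)*5 = (4*(-4*31)²)*5 = (4*(-124)²)*5 = (4*15376)*5 = 61504*5 = 307520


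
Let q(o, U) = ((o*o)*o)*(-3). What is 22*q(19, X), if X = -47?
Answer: -452694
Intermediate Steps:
q(o, U) = -3*o³ (q(o, U) = (o²*o)*(-3) = o³*(-3) = -3*o³)
22*q(19, X) = 22*(-3*19³) = 22*(-3*6859) = 22*(-20577) = -452694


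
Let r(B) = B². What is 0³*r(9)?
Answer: 0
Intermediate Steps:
0³*r(9) = 0³*9² = 0*81 = 0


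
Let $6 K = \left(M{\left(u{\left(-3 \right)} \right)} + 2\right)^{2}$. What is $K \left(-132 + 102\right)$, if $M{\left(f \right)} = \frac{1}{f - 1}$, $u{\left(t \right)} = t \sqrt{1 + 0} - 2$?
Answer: $- \frac{605}{36} \approx -16.806$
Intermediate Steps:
$u{\left(t \right)} = -2 + t$ ($u{\left(t \right)} = t \sqrt{1} - 2 = t 1 - 2 = t - 2 = -2 + t$)
$M{\left(f \right)} = \frac{1}{-1 + f}$
$K = \frac{121}{216}$ ($K = \frac{\left(\frac{1}{-1 - 5} + 2\right)^{2}}{6} = \frac{\left(\frac{1}{-6} + 2\right)^{2}}{6} = \frac{\left(- \frac{1}{6} + 2\right)^{2}}{6} = \frac{\left(\frac{11}{6}\right)^{2}}{6} = \frac{1}{6} \cdot \frac{121}{36} = \frac{121}{216} \approx 0.56019$)
$K \left(-132 + 102\right) = \frac{121 \left(-132 + 102\right)}{216} = \frac{121}{216} \left(-30\right) = - \frac{605}{36}$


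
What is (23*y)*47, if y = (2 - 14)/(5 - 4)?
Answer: -12972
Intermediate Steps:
y = -12 (y = -12/1 = -12*1 = -12)
(23*y)*47 = (23*(-12))*47 = -276*47 = -12972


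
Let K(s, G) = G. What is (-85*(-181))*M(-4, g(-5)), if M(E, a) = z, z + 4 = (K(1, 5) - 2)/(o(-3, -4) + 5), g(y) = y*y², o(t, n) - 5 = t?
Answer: -384625/7 ≈ -54946.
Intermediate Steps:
o(t, n) = 5 + t
g(y) = y³
z = -25/7 (z = -4 + (5 - 2)/((5 - 3) + 5) = -4 + 3/(2 + 5) = -4 + 3/7 = -25/7 ≈ -3.5714)
M(E, a) = -25/7
(-85*(-181))*M(-4, g(-5)) = -85*(-181)*(-25/7) = 15385*(-25/7) = -384625/7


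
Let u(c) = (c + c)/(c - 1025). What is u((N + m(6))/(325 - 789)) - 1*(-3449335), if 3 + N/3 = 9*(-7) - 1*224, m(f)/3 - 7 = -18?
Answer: 1637388974689/474697 ≈ 3.4493e+6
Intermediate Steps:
m(f) = -33 (m(f) = 21 + 3*(-18) = 21 - 54 = -33)
N = -870 (N = -9 + 3*(9*(-7) - 1*224) = -9 + 3*(-63 - 224) = -9 + 3*(-287) = -9 - 861 = -870)
u(c) = 2*c/(-1025 + c) (u(c) = (2*c)/(-1025 + c) = 2*c/(-1025 + c))
u((N + m(6))/(325 - 789)) - 1*(-3449335) = 2*((-870 - 33)/(325 - 789))/(-1025 + (-870 - 33)/(325 - 789)) - 1*(-3449335) = 2*(-903/(-464))/(-1025 - 903/(-464)) + 3449335 = 2*(-903*(-1/464))/(-1025 - 903*(-1/464)) + 3449335 = 2*(903/464)/(-1025 + 903/464) + 3449335 = 2*(903/464)/(-474697/464) + 3449335 = 2*(903/464)*(-464/474697) + 3449335 = -1806/474697 + 3449335 = 1637388974689/474697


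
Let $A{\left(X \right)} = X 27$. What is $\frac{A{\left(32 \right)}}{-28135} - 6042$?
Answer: $- \frac{169992534}{28135} \approx -6042.0$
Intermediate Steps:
$A{\left(X \right)} = 27 X$
$\frac{A{\left(32 \right)}}{-28135} - 6042 = \frac{27 \cdot 32}{-28135} - 6042 = 864 \left(- \frac{1}{28135}\right) - 6042 = - \frac{864}{28135} - 6042 = - \frac{169992534}{28135}$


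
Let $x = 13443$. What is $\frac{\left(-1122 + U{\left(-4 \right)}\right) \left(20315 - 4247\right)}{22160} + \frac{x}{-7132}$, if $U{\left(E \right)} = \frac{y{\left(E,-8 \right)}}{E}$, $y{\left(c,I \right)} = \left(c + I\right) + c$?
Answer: $- \frac{8026082253}{9877820} \approx -812.54$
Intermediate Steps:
$y{\left(c,I \right)} = I + 2 c$ ($y{\left(c,I \right)} = \left(I + c\right) + c = I + 2 c$)
$U{\left(E \right)} = \frac{-8 + 2 E}{E}$
$\frac{\left(-1122 + U{\left(-4 \right)}\right) \left(20315 - 4247\right)}{22160} + \frac{x}{-7132} = \frac{\left(-1122 + \left(2 - \frac{8}{-4}\right)\right) \left(20315 - 4247\right)}{22160} + \frac{13443}{-7132} = \left(-1122 + \left(2 - -2\right)\right) 16068 \cdot \frac{1}{22160} + 13443 \left(- \frac{1}{7132}\right) = \left(-1122 + \left(2 + 2\right)\right) 16068 \cdot \frac{1}{22160} - \frac{13443}{7132} = \left(-1122 + 4\right) 16068 \cdot \frac{1}{22160} - \frac{13443}{7132} = \left(-1118\right) 16068 \cdot \frac{1}{22160} - \frac{13443}{7132} = \left(-17964024\right) \frac{1}{22160} - \frac{13443}{7132} = - \frac{2245503}{2770} - \frac{13443}{7132} = - \frac{8026082253}{9877820}$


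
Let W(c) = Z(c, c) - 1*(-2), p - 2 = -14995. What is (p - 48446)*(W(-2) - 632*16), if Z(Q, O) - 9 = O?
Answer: 640924217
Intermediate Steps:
p = -14993 (p = 2 - 14995 = -14993)
Z(Q, O) = 9 + O
W(c) = 11 + c (W(c) = (9 + c) - 1*(-2) = (9 + c) + 2 = 11 + c)
(p - 48446)*(W(-2) - 632*16) = (-14993 - 48446)*((11 - 2) - 632*16) = -63439*(9 - 10112) = -63439*(-10103) = 640924217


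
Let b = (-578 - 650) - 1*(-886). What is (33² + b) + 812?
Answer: 1559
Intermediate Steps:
b = -342 (b = -1228 + 886 = -342)
(33² + b) + 812 = (33² - 342) + 812 = (1089 - 342) + 812 = 747 + 812 = 1559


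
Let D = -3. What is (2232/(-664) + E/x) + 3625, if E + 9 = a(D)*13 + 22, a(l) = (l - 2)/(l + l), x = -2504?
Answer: 4516142435/1246992 ≈ 3621.6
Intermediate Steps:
a(l) = (-2 + l)/(2*l) (a(l) = (-2 + l)/((2*l)) = (-2 + l)*(1/(2*l)) = (-2 + l)/(2*l))
E = 143/6 (E = -9 + (((½)*(-2 - 3)/(-3))*13 + 22) = -9 + (((½)*(-⅓)*(-5))*13 + 22) = -9 + ((⅚)*13 + 22) = -9 + (65/6 + 22) = -9 + 197/6 = 143/6 ≈ 23.833)
(2232/(-664) + E/x) + 3625 = (2232/(-664) + (143/6)/(-2504)) + 3625 = (2232*(-1/664) + (143/6)*(-1/2504)) + 3625 = (-279/83 - 143/15024) + 3625 = -4203565/1246992 + 3625 = 4516142435/1246992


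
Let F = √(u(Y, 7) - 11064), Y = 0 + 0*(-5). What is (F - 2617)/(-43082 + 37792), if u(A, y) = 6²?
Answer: 2617/5290 - I*√2757/2645 ≈ 0.49471 - 0.019851*I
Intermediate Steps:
Y = 0 (Y = 0 + 0 = 0)
u(A, y) = 36
F = 2*I*√2757 (F = √(36 - 11064) = √(-11028) = 2*I*√2757 ≈ 105.01*I)
(F - 2617)/(-43082 + 37792) = (2*I*√2757 - 2617)/(-43082 + 37792) = (-2617 + 2*I*√2757)/(-5290) = (-2617 + 2*I*√2757)*(-1/5290) = 2617/5290 - I*√2757/2645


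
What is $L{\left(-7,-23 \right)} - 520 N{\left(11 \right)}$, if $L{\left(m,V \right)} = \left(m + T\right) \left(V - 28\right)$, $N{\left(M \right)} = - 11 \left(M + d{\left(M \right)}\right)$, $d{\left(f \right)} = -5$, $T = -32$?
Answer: $36309$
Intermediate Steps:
$N{\left(M \right)} = 55 - 11 M$ ($N{\left(M \right)} = - 11 \left(M - 5\right) = - 11 \left(-5 + M\right) = 55 - 11 M$)
$L{\left(m,V \right)} = \left(-32 + m\right) \left(-28 + V\right)$ ($L{\left(m,V \right)} = \left(m - 32\right) \left(V - 28\right) = \left(-32 + m\right) \left(-28 + V\right)$)
$L{\left(-7,-23 \right)} - 520 N{\left(11 \right)} = \left(896 - -736 - -196 - -161\right) - 520 \left(55 - 121\right) = \left(896 + 736 + 196 + 161\right) - 520 \left(55 - 121\right) = 1989 - -34320 = 1989 + 34320 = 36309$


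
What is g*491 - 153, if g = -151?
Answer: -74294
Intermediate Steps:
g*491 - 153 = -151*491 - 153 = -74141 - 153 = -74294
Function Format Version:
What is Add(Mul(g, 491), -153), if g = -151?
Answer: -74294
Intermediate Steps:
Add(Mul(g, 491), -153) = Add(Mul(-151, 491), -153) = Add(-74141, -153) = -74294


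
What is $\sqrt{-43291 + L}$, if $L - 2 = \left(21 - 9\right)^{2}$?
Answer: $i \sqrt{43145} \approx 207.71 i$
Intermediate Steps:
$L = 146$ ($L = 2 + \left(21 - 9\right)^{2} = 2 + 12^{2} = 2 + 144 = 146$)
$\sqrt{-43291 + L} = \sqrt{-43291 + 146} = \sqrt{-43145} = i \sqrt{43145}$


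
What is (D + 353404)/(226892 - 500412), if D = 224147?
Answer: -44427/21040 ≈ -2.1115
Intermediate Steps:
(D + 353404)/(226892 - 500412) = (224147 + 353404)/(226892 - 500412) = 577551/(-273520) = 577551*(-1/273520) = -44427/21040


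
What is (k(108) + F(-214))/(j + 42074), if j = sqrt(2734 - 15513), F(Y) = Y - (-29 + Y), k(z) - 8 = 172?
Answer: 8793466/1770234255 - 209*I*sqrt(12779)/1770234255 ≈ 0.0049674 - 1.3346e-5*I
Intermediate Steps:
k(z) = 180 (k(z) = 8 + 172 = 180)
F(Y) = 29 (F(Y) = Y + (29 - Y) = 29)
j = I*sqrt(12779) (j = sqrt(-12779) = I*sqrt(12779) ≈ 113.04*I)
(k(108) + F(-214))/(j + 42074) = (180 + 29)/(I*sqrt(12779) + 42074) = 209/(42074 + I*sqrt(12779))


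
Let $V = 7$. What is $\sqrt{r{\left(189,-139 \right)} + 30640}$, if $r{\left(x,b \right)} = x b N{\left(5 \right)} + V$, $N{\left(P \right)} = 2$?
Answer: $i \sqrt{21895} \approx 147.97 i$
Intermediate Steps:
$r{\left(x,b \right)} = 7 + 2 b x$ ($r{\left(x,b \right)} = x b 2 + 7 = b x 2 + 7 = 2 b x + 7 = 7 + 2 b x$)
$\sqrt{r{\left(189,-139 \right)} + 30640} = \sqrt{\left(7 + 2 \left(-139\right) 189\right) + 30640} = \sqrt{\left(7 - 52542\right) + 30640} = \sqrt{-52535 + 30640} = \sqrt{-21895} = i \sqrt{21895}$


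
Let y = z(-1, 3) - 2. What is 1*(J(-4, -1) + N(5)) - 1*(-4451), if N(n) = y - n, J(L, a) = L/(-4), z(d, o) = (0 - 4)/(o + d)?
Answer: 4443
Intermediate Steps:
z(d, o) = -4/(d + o)
y = -4 (y = -4/(-1 + 3) - 2 = -4/2 - 2 = -4*½ - 2 = -2 - 2 = -4)
J(L, a) = -L/4 (J(L, a) = L*(-¼) = -L/4)
N(n) = -4 - n
1*(J(-4, -1) + N(5)) - 1*(-4451) = 1*(-¼*(-4) + (-4 - 1*5)) - 1*(-4451) = 1*(1 + (-4 - 5)) + 4451 = 1*(1 - 9) + 4451 = 1*(-8) + 4451 = -8 + 4451 = 4443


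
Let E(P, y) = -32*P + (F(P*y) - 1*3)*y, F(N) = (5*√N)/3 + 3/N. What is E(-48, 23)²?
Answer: 406762723/768 + 2699165*I*√69/6 ≈ 5.2964e+5 + 3.7368e+6*I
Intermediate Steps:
F(N) = 3/N + 5*√N/3 (F(N) = (5*√N)*(⅓) + 3/N = 5*√N/3 + 3/N = 3/N + 5*√N/3)
E(P, y) = -32*P + y*(-3 + (9 + 5*(P*y)^(3/2))/(3*P*y)) (E(P, y) = -32*P + ((9 + 5*(P*y)^(3/2))/(3*((P*y))) - 1*3)*y = -32*P + ((1/(P*y))*(9 + 5*(P*y)^(3/2))/3 - 3)*y = -32*P + ((9 + 5*(P*y)^(3/2))/(3*P*y) - 3)*y = -32*P + (-3 + (9 + 5*(P*y)^(3/2))/(3*P*y))*y = -32*P + y*(-3 + (9 + 5*(P*y)^(3/2))/(3*P*y)))
E(-48, 23)² = (-32*(-48) - 3*23 + 3/(-48) + (5/3)*(-48*23)^(3/2)/(-48))² = (1536 - 69 + 3*(-1/48) + (5/3)*(-1/48)*(-1104)^(3/2))² = (1536 - 69 - 1/16 + (5/3)*(-1/48)*(-4416*I*√69))² = (1536 - 69 - 1/16 + 460*I*√69/3)² = (23471/16 + 460*I*√69/3)²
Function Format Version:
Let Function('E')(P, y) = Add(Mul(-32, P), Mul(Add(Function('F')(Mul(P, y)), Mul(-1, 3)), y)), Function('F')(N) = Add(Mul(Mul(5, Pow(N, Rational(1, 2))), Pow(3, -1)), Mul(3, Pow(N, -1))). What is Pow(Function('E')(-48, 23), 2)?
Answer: Add(Rational(406762723, 768), Mul(Rational(2699165, 6), I, Pow(69, Rational(1, 2)))) ≈ Add(5.2964e+5, Mul(3.7368e+6, I))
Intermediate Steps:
Function('F')(N) = Add(Mul(3, Pow(N, -1)), Mul(Rational(5, 3), Pow(N, Rational(1, 2)))) (Function('F')(N) = Add(Mul(Mul(5, Pow(N, Rational(1, 2))), Rational(1, 3)), Mul(3, Pow(N, -1))) = Add(Mul(Rational(5, 3), Pow(N, Rational(1, 2))), Mul(3, Pow(N, -1))) = Add(Mul(3, Pow(N, -1)), Mul(Rational(5, 3), Pow(N, Rational(1, 2)))))
Function('E')(P, y) = Add(Mul(-32, P), Mul(y, Add(-3, Mul(Rational(1, 3), Pow(P, -1), Pow(y, -1), Add(9, Mul(5, Pow(Mul(P, y), Rational(3, 2)))))))) (Function('E')(P, y) = Add(Mul(-32, P), Mul(Add(Mul(Rational(1, 3), Pow(Mul(P, y), -1), Add(9, Mul(5, Pow(Mul(P, y), Rational(3, 2))))), Mul(-1, 3)), y)) = Add(Mul(-32, P), Mul(Add(Mul(Rational(1, 3), Mul(Pow(P, -1), Pow(y, -1)), Add(9, Mul(5, Pow(Mul(P, y), Rational(3, 2))))), -3), y)) = Add(Mul(-32, P), Mul(Add(Mul(Rational(1, 3), Pow(P, -1), Pow(y, -1), Add(9, Mul(5, Pow(Mul(P, y), Rational(3, 2))))), -3), y)) = Add(Mul(-32, P), Mul(Add(-3, Mul(Rational(1, 3), Pow(P, -1), Pow(y, -1), Add(9, Mul(5, Pow(Mul(P, y), Rational(3, 2)))))), y)) = Add(Mul(-32, P), Mul(y, Add(-3, Mul(Rational(1, 3), Pow(P, -1), Pow(y, -1), Add(9, Mul(5, Pow(Mul(P, y), Rational(3, 2)))))))))
Pow(Function('E')(-48, 23), 2) = Pow(Add(Mul(-32, -48), Mul(-3, 23), Mul(3, Pow(-48, -1)), Mul(Rational(5, 3), Pow(-48, -1), Pow(Mul(-48, 23), Rational(3, 2)))), 2) = Pow(Add(1536, -69, Mul(3, Rational(-1, 48)), Mul(Rational(5, 3), Rational(-1, 48), Pow(-1104, Rational(3, 2)))), 2) = Pow(Add(1536, -69, Rational(-1, 16), Mul(Rational(5, 3), Rational(-1, 48), Mul(-4416, I, Pow(69, Rational(1, 2))))), 2) = Pow(Add(1536, -69, Rational(-1, 16), Mul(Rational(460, 3), I, Pow(69, Rational(1, 2)))), 2) = Pow(Add(Rational(23471, 16), Mul(Rational(460, 3), I, Pow(69, Rational(1, 2)))), 2)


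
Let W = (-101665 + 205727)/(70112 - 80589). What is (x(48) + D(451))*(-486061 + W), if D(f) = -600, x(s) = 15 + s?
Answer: 2734707490383/10477 ≈ 2.6102e+8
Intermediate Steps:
W = -104062/10477 (W = 104062/(-10477) = 104062*(-1/10477) = -104062/10477 ≈ -9.9324)
(x(48) + D(451))*(-486061 + W) = ((15 + 48) - 600)*(-486061 - 104062/10477) = (63 - 600)*(-5092565159/10477) = -537*(-5092565159/10477) = 2734707490383/10477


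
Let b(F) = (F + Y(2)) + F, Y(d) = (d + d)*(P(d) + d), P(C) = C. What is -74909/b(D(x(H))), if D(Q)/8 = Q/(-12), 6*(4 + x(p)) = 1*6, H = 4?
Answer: -74909/20 ≈ -3745.4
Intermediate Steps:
x(p) = -3 (x(p) = -4 + (1*6)/6 = -4 + (⅙)*6 = -4 + 1 = -3)
D(Q) = -2*Q/3 (D(Q) = 8*(Q/(-12)) = 8*(Q*(-1/12)) = 8*(-Q/12) = -2*Q/3)
Y(d) = 4*d² (Y(d) = (d + d)*(d + d) = (2*d)*(2*d) = 4*d²)
b(F) = 16 + 2*F (b(F) = (F + 4*2²) + F = (F + 4*4) + F = (F + 16) + F = (16 + F) + F = 16 + 2*F)
-74909/b(D(x(H))) = -74909/(16 + 2*(-⅔*(-3))) = -74909/(16 + 2*2) = -74909/(16 + 4) = -74909/20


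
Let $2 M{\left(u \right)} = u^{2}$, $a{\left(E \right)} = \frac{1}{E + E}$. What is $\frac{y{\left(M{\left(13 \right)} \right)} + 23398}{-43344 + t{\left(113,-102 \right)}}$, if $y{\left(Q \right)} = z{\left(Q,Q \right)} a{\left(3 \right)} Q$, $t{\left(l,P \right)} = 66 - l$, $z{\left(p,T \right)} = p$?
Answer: $- \frac{590113}{1041384} \approx -0.56666$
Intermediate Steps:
$a{\left(E \right)} = \frac{1}{2 E}$
$M{\left(u \right)} = \frac{u^{2}}{2}$
$y{\left(Q \right)} = \frac{Q^{2}}{6}$ ($y{\left(Q \right)} = Q \frac{1}{2 \cdot 3} Q = Q \frac{1}{2} \cdot \frac{1}{3} Q = Q \frac{1}{6} Q = \frac{Q}{6} Q = \frac{Q^{2}}{6}$)
$\frac{y{\left(M{\left(13 \right)} \right)} + 23398}{-43344 + t{\left(113,-102 \right)}} = \frac{\frac{\left(\frac{13^{2}}{2}\right)^{2}}{6} + 23398}{-43344 + \left(66 - 113\right)} = \frac{\frac{\left(\frac{1}{2} \cdot 169\right)^{2}}{6} + 23398}{-43344 + \left(66 - 113\right)} = \frac{\frac{\left(\frac{169}{2}\right)^{2}}{6} + 23398}{-43344 - 47} = \frac{\frac{1}{6} \cdot \frac{28561}{4} + 23398}{-43391} = \left(\frac{28561}{24} + 23398\right) \left(- \frac{1}{43391}\right) = \frac{590113}{24} \left(- \frac{1}{43391}\right) = - \frac{590113}{1041384}$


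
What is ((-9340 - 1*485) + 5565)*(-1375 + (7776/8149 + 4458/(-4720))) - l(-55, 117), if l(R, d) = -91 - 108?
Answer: 5632618037911/961582 ≈ 5.8577e+6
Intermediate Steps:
l(R, d) = -199
((-9340 - 1*485) + 5565)*(-1375 + (7776/8149 + 4458/(-4720))) - l(-55, 117) = ((-9340 - 1*485) + 5565)*(-1375 + (7776/8149 + 4458/(-4720))) - 1*(-199) = ((-9340 - 485) + 5565)*(-1375 + (7776*(1/8149) + 4458*(-1/4720))) + 199 = (-9825 + 5565)*(-1375 + (7776/8149 - 2229/2360)) + 199 = -4260*(-1375 + 187239/19231640) + 199 = -4260*(-26443317761/19231640) + 199 = 5632426683093/961582 + 199 = 5632618037911/961582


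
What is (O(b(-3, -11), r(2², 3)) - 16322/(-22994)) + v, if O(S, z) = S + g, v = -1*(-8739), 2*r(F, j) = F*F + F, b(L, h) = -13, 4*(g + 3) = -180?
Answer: 99779127/11497 ≈ 8678.7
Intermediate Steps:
g = -48 (g = -3 + (¼)*(-180) = -3 - 45 = -48)
r(F, j) = F/2 + F²/2 (r(F, j) = (F*F + F)/2 = (F² + F)/2 = (F + F²)/2 = F/2 + F²/2)
v = 8739
O(S, z) = -48 + S (O(S, z) = S - 48 = -48 + S)
(O(b(-3, -11), r(2², 3)) - 16322/(-22994)) + v = ((-48 - 13) - 16322/(-22994)) + 8739 = (-61 - 16322*(-1/22994)) + 8739 = (-61 + 8161/11497) + 8739 = -693156/11497 + 8739 = 99779127/11497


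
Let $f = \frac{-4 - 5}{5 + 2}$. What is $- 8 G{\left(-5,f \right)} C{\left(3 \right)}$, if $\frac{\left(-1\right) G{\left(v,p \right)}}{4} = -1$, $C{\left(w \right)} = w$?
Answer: $-96$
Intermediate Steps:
$f = - \frac{9}{7} \approx -1.2857$
$G{\left(v,p \right)} = 4$ ($G{\left(v,p \right)} = \left(-4\right) \left(-1\right) = 4$)
$- 8 G{\left(-5,f \right)} C{\left(3 \right)} = \left(-8\right) 4 \cdot 3 = \left(-32\right) 3 = -96$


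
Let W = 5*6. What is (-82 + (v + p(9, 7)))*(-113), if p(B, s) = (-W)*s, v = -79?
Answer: 41923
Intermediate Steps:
W = 30
p(B, s) = -30*s (p(B, s) = (-1*30)*s = -30*s)
(-82 + (v + p(9, 7)))*(-113) = (-82 + (-79 - 30*7))*(-113) = (-82 + (-79 - 210))*(-113) = (-82 - 289)*(-113) = -371*(-113) = 41923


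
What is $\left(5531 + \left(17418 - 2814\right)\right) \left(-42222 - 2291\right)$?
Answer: $-896269255$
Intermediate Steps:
$\left(5531 + \left(17418 - 2814\right)\right) \left(-42222 - 2291\right) = \left(5531 + 14604\right) \left(-44513\right) = 20135 \left(-44513\right) = -896269255$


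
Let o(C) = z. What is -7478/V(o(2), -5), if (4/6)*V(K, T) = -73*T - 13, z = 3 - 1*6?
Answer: -3739/264 ≈ -14.163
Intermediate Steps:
z = -3 (z = 3 - 6 = -3)
o(C) = -3
V(K, T) = -39/2 - 219*T/2 (V(K, T) = 3*(-73*T - 13)/2 = 3*(-13 - 73*T)/2 = -39/2 - 219*T/2)
-7478/V(o(2), -5) = -7478/(-39/2 - 219/2*(-5)) = -7478/(-39/2 + 1095/2) = -7478/528 = -7478*1/528 = -3739/264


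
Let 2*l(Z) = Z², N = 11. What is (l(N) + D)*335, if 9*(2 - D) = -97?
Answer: 441865/18 ≈ 24548.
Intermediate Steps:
D = 115/9 (D = 2 - ⅑*(-97) = 2 + 97/9 = 115/9 ≈ 12.778)
l(Z) = Z²/2
(l(N) + D)*335 = ((½)*11² + 115/9)*335 = ((½)*121 + 115/9)*335 = (121/2 + 115/9)*335 = (1319/18)*335 = 441865/18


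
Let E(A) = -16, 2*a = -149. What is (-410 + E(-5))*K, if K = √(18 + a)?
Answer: -213*I*√226 ≈ -3202.1*I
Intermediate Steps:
a = -149/2 (a = (½)*(-149) = -149/2 ≈ -74.500)
K = I*√226/2 (K = √(18 - 149/2) = √(-113/2) = I*√226/2 ≈ 7.5166*I)
(-410 + E(-5))*K = (-410 - 16)*(I*√226/2) = -213*I*√226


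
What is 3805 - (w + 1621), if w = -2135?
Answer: 4319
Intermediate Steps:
3805 - (w + 1621) = 3805 - (-2135 + 1621) = 3805 - 1*(-514) = 3805 + 514 = 4319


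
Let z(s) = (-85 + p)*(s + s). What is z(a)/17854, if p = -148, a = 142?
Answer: -33086/8927 ≈ -3.7063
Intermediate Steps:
z(s) = -466*s (z(s) = (-85 - 148)*(s + s) = -466*s)
z(a)/17854 = -466*142/17854 = -66172*1/17854 = -33086/8927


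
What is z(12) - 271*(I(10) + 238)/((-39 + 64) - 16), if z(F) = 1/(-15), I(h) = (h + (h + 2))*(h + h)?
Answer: -102077/5 ≈ -20415.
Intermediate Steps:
I(h) = 2*h*(2 + 2*h) (I(h) = (h + (2 + h))*(2*h) = (2 + 2*h)*(2*h) = 2*h*(2 + 2*h))
z(F) = -1/15
z(12) - 271*(I(10) + 238)/((-39 + 64) - 16) = -1/15 - 271*(4*10*(1 + 10) + 238)/((-39 + 64) - 16) = -1/15 - 271*(4*10*11 + 238)/(25 - 16) = -1/15 - 271*(440 + 238)/9 = -1/15 - 183738/9 = -1/15 - 271*226/3 = -1/15 - 61246/3 = -102077/5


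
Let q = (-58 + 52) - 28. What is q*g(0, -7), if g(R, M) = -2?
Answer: 68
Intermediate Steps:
q = -34 (q = -6 - 28 = -34)
q*g(0, -7) = -34*(-2) = 68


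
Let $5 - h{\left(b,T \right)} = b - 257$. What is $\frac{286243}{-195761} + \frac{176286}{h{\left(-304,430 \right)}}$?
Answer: $\frac{17173955054}{55400363} \approx 310.0$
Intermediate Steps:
$h{\left(b,T \right)} = 262 - b$ ($h{\left(b,T \right)} = 5 - \left(b - 257\right) = 5 - \left(-257 + b\right) = 262 - b$)
$\frac{286243}{-195761} + \frac{176286}{h{\left(-304,430 \right)}} = \frac{286243}{-195761} + \frac{176286}{262 - -304} = 286243 \left(- \frac{1}{195761}\right) + \frac{176286}{262 + 304} = - \frac{286243}{195761} + \frac{176286}{566} = - \frac{286243}{195761} + 176286 \cdot \frac{1}{566} = - \frac{286243}{195761} + \frac{88143}{283} = \frac{17173955054}{55400363}$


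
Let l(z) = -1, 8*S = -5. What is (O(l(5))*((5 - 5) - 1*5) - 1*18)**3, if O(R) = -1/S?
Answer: -17576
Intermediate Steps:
S = -5/8 (S = (1/8)*(-5) = -5/8 ≈ -0.62500)
O(R) = 8/5 (O(R) = -1/(-5/8) = -1*(-8/5) = 8/5)
(O(l(5))*((5 - 5) - 1*5) - 1*18)**3 = (8*((5 - 5) - 1*5)/5 - 1*18)**3 = (8*(0 - 5)/5 - 18)**3 = ((8/5)*(-5) - 18)**3 = (-8 - 18)**3 = (-26)**3 = -17576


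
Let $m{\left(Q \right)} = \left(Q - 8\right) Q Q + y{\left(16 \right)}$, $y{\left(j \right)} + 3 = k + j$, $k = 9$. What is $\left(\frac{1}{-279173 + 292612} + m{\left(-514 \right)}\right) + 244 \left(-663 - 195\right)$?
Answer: $- \frac{1856189868837}{13439} \approx -1.3812 \cdot 10^{8}$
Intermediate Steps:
$y{\left(j \right)} = 6 + j$ ($y{\left(j \right)} = -3 + \left(9 + j\right) = 6 + j$)
$m{\left(Q \right)} = 22 + Q^{2} \left(-8 + Q\right)$ ($m{\left(Q \right)} = \left(Q - 8\right) Q Q + \left(6 + 16\right) = \left(-8 + Q\right) Q Q + 22 = Q \left(-8 + Q\right) Q + 22 = Q^{2} \left(-8 + Q\right) + 22 = 22 + Q^{2} \left(-8 + Q\right)$)
$\left(\frac{1}{-279173 + 292612} + m{\left(-514 \right)}\right) + 244 \left(-663 - 195\right) = \left(\frac{1}{-279173 + 292612} + \left(22 + \left(-514\right)^{3} - 8 \left(-514\right)^{2}\right)\right) + 244 \left(-663 - 195\right) = \left(\frac{1}{13439} - 137910290\right) + 244 \left(-858\right) = \left(\frac{1}{13439} - 137910290\right) - 209352 = - \frac{1853376387309}{13439} - 209352 = - \frac{1856189868837}{13439}$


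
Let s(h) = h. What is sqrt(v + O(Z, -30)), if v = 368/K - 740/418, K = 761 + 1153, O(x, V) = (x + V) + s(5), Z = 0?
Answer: I*sqrt(8787280227)/18183 ≈ 5.1554*I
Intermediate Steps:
O(x, V) = 5 + V + x (O(x, V) = (x + V) + 5 = (V + x) + 5 = 5 + V + x)
K = 1914
v = -28694/18183 (v = 368/1914 - 740/418 = 368*(1/1914) - 740*1/418 = 184/957 - 370/209 = -28694/18183 ≈ -1.5781)
sqrt(v + O(Z, -30)) = sqrt(-28694/18183 + (5 - 30 + 0)) = sqrt(-28694/18183 - 25) = sqrt(-483269/18183) = I*sqrt(8787280227)/18183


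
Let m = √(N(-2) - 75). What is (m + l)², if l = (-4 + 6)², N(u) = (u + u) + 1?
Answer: (4 + I*√78)² ≈ -62.0 + 70.654*I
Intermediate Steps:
N(u) = 1 + 2*u (N(u) = 2*u + 1 = 1 + 2*u)
l = 4 (l = 2² = 4)
m = I*√78 (m = √((1 + 2*(-2)) - 75) = √((1 - 4) - 75) = √(-3 - 75) = √(-78) = I*√78 ≈ 8.8318*I)
(m + l)² = (I*√78 + 4)² = (4 + I*√78)²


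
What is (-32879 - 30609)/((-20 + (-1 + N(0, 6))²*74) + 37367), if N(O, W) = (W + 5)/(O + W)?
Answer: -1142784/673171 ≈ -1.6976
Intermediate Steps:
N(O, W) = (5 + W)/(O + W)
(-32879 - 30609)/((-20 + (-1 + N(0, 6))²*74) + 37367) = (-32879 - 30609)/((-20 + (-1 + (5 + 6)/(0 + 6))²*74) + 37367) = -63488/((-20 + (-1 + 11/6)²*74) + 37367) = -63488/((-20 + (⅚)²*74) + 37367) = -63488/((-20 + (25/36)*74) + 37367) = -63488/((-20 + 925/18) + 37367) = -63488/(565/18 + 37367) = -63488/673171/18 = -63488*18/673171 = -1142784/673171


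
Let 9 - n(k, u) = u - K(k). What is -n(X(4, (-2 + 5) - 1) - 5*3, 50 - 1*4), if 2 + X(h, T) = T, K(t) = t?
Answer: 52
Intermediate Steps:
X(h, T) = -2 + T
n(k, u) = 9 + k - u (n(k, u) = 9 - (u - k) = 9 + (k - u) = 9 + k - u)
-n(X(4, (-2 + 5) - 1) - 5*3, 50 - 1*4) = -(9 + ((-2 + ((-2 + 5) - 1)) - 5*3) - (50 - 1*4)) = -(9 + ((-2 + (3 - 1)) - 15) - (50 - 4)) = -(9 + ((-2 + 2) - 15) - 1*46) = -(9 + (0 - 15) - 46) = -(9 - 15 - 46) = -1*(-52) = 52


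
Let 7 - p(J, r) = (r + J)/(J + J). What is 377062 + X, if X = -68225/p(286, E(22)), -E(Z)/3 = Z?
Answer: 31540407/86 ≈ 3.6675e+5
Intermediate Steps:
E(Z) = -3*Z
p(J, r) = 7 - (J + r)/(2*J) (p(J, r) = 7 - (r + J)/(J + J) = 7 - (J + r)/(2*J))
X = -886925/86 (X = -68225*572/(-(-3)*22 + 13*286) = -68225*572/(-1*(-66) + 3718) = -68225*572/(66 + 3718) = -68225/((½)*(1/286)*3784) = -68225/86/13 = -68225*13/86 = -886925/86 ≈ -10313.)
377062 + X = 377062 - 886925/86 = 31540407/86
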